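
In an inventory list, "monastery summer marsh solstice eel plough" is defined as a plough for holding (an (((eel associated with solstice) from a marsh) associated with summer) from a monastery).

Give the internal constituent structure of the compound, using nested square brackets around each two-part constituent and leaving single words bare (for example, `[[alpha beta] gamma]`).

[[monastery [summer [marsh [solstice eel]]]] plough]

Overall it is a kind of plough; the modifier is "monastery summer marsh solstice eel".
Within "monastery summer marsh solstice eel", the head is "eel" (specifically "summer marsh solstice eel") and the modifier is "monastery".
Within "summer marsh solstice eel", the head is "eel" (specifically "marsh solstice eel") and the modifier is "summer".
Within "marsh solstice eel", the head is "eel" (specifically "solstice eel") and the modifier is "marsh".
Within "solstice eel", the head is "eel" and the modifier is "solstice".
Assembled: [[monastery [summer [marsh [solstice eel]]]] plough].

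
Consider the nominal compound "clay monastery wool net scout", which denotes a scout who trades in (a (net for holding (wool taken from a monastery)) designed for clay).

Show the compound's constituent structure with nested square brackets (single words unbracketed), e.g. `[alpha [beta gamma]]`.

[[clay [[monastery wool] net]] scout]

At the top level: head "scout"; modifier "clay monastery wool net".
Inside "clay monastery wool net": head "net" (specifically "monastery wool net"), modifier "clay".
Inside "monastery wool net": head "net", modifier "monastery wool".
Inside "monastery wool": head "wool", modifier "monastery".
Assembled: [[clay [[monastery wool] net]] scout].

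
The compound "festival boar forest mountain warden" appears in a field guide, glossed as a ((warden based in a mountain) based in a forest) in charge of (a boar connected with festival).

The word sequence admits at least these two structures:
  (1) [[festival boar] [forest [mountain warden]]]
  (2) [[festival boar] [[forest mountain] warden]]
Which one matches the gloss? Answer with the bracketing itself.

The paraphrase's head is the "warden" part ("forest mountain warden"); its modifier is "festival boar".
That top-level split, carried through the inner groups, gives [[festival boar] [forest [mountain warden]]].

[[festival boar] [forest [mountain warden]]]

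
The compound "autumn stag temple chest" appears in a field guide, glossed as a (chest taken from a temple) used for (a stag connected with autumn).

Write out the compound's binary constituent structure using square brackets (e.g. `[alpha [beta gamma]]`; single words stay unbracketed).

[[autumn stag] [temple chest]]

At the top level: head "chest" (specifically "temple chest"); modifier "autumn stag".
Within "autumn stag", the head is "stag" and the modifier is "autumn".
Within "temple chest", the head is "chest" and the modifier is "temple".
Assembled: [[autumn stag] [temple chest]].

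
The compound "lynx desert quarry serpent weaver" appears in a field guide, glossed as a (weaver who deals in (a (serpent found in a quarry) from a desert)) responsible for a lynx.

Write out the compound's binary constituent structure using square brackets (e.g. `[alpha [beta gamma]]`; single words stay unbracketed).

Whole compound: head "weaver" (specifically "desert quarry serpent weaver"), modifier "lynx".
Inside "desert quarry serpent weaver": head "weaver", modifier "desert quarry serpent".
Inside "desert quarry serpent": head "serpent" (specifically "quarry serpent"), modifier "desert".
Inside "quarry serpent": head "serpent", modifier "quarry".
Putting it together: [lynx [[desert [quarry serpent]] weaver]].

[lynx [[desert [quarry serpent]] weaver]]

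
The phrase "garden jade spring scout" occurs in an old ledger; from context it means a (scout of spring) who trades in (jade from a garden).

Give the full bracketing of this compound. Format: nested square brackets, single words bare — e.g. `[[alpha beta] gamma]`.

[[garden jade] [spring scout]]

Overall it is a kind of scout (specifically "spring scout"); the modifier is "garden jade".
Within "garden jade", the head is "jade" and the modifier is "garden".
Within "spring scout", the head is "scout" and the modifier is "spring".
Putting it together: [[garden jade] [spring scout]].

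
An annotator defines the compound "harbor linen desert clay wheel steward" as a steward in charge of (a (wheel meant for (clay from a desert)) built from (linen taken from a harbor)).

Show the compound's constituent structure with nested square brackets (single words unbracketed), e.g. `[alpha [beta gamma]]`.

[[[harbor linen] [[desert clay] wheel]] steward]

At the top level: head "steward"; modifier "harbor linen desert clay wheel".
Within "harbor linen desert clay wheel", the head is "wheel" (specifically "desert clay wheel") and the modifier is "harbor linen".
Within "harbor linen", the head is "linen" and the modifier is "harbor".
Within "desert clay wheel", the head is "wheel" and the modifier is "desert clay".
Within "desert clay", the head is "clay" and the modifier is "desert".
Putting it together: [[[harbor linen] [[desert clay] wheel]] steward].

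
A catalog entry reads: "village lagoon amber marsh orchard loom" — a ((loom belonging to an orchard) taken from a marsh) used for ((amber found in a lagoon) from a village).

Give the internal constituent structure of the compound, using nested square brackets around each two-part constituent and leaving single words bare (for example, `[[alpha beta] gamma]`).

Whole compound: head "loom" (specifically "marsh orchard loom"), modifier "village lagoon amber".
Within "village lagoon amber", the head is "amber" (specifically "lagoon amber") and the modifier is "village".
Within "lagoon amber", the head is "amber" and the modifier is "lagoon".
Within "marsh orchard loom", the head is "loom" (specifically "orchard loom") and the modifier is "marsh".
Within "orchard loom", the head is "loom" and the modifier is "orchard".
So the structure is [[village [lagoon amber]] [marsh [orchard loom]]].

[[village [lagoon amber]] [marsh [orchard loom]]]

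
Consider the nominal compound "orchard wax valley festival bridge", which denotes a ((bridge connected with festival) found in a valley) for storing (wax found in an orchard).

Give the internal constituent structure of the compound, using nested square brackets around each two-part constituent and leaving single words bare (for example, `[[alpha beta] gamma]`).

[[orchard wax] [valley [festival bridge]]]

Whole compound: head "bridge" (specifically "valley festival bridge"), modifier "orchard wax".
"orchard wax" → head "wax", modifier "orchard".
"valley festival bridge" → head "bridge" (specifically "festival bridge"), modifier "valley".
"festival bridge" → head "bridge", modifier "festival".
Assembled: [[orchard wax] [valley [festival bridge]]].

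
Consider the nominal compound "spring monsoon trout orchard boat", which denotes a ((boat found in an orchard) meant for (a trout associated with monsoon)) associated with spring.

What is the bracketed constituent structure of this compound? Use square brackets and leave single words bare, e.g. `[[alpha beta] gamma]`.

[spring [[monsoon trout] [orchard boat]]]

At the top level: head "boat" (specifically "monsoon trout orchard boat"); modifier "spring".
"monsoon trout orchard boat" → head "boat" (specifically "orchard boat"), modifier "monsoon trout".
"monsoon trout" → head "trout", modifier "monsoon".
"orchard boat" → head "boat", modifier "orchard".
So the structure is [spring [[monsoon trout] [orchard boat]]].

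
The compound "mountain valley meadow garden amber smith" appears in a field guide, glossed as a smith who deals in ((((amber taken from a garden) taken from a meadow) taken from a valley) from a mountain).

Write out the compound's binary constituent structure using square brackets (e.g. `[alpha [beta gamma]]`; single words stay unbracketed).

[[mountain [valley [meadow [garden amber]]]] smith]

At the top level: head "smith"; modifier "mountain valley meadow garden amber".
Within "mountain valley meadow garden amber", the head is "amber" (specifically "valley meadow garden amber") and the modifier is "mountain".
Within "valley meadow garden amber", the head is "amber" (specifically "meadow garden amber") and the modifier is "valley".
Within "meadow garden amber", the head is "amber" (specifically "garden amber") and the modifier is "meadow".
Within "garden amber", the head is "amber" and the modifier is "garden".
So the structure is [[mountain [valley [meadow [garden amber]]]] smith].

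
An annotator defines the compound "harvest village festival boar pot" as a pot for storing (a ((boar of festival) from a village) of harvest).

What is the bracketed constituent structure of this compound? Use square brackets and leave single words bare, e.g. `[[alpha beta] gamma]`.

[[harvest [village [festival boar]]] pot]

Overall it is a kind of pot; the modifier is "harvest village festival boar".
Within "harvest village festival boar", the head is "boar" (specifically "village festival boar") and the modifier is "harvest".
Within "village festival boar", the head is "boar" (specifically "festival boar") and the modifier is "village".
Within "festival boar", the head is "boar" and the modifier is "festival".
Assembled: [[harvest [village [festival boar]]] pot].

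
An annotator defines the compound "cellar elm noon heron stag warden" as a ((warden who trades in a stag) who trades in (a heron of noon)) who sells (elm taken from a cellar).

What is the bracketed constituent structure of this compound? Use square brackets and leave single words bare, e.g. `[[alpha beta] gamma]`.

Whole compound: head "warden" (specifically "noon heron stag warden"), modifier "cellar elm".
"cellar elm" → head "elm", modifier "cellar".
"noon heron stag warden" → head "warden" (specifically "stag warden"), modifier "noon heron".
"noon heron" → head "heron", modifier "noon".
"stag warden" → head "warden", modifier "stag".
Assembled: [[cellar elm] [[noon heron] [stag warden]]].

[[cellar elm] [[noon heron] [stag warden]]]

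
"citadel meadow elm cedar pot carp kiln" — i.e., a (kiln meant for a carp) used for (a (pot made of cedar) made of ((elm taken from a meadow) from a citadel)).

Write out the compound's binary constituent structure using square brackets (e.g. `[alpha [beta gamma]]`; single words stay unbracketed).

[[[citadel [meadow elm]] [cedar pot]] [carp kiln]]

At the top level: head "kiln" (specifically "carp kiln"); modifier "citadel meadow elm cedar pot".
Inside "citadel meadow elm cedar pot": head "pot" (specifically "cedar pot"), modifier "citadel meadow elm".
Inside "citadel meadow elm": head "elm" (specifically "meadow elm"), modifier "citadel".
Inside "meadow elm": head "elm", modifier "meadow".
Inside "cedar pot": head "pot", modifier "cedar".
Inside "carp kiln": head "kiln", modifier "carp".
Putting it together: [[[citadel [meadow elm]] [cedar pot]] [carp kiln]].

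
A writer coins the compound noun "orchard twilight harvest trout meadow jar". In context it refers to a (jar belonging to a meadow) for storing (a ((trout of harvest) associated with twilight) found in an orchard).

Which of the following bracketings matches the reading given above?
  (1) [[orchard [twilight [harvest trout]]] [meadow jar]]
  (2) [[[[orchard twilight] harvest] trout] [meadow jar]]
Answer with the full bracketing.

The paraphrase's head is the "jar" part ("meadow jar"); its modifier is "orchard twilight harvest trout".
That top-level split, carried through the inner groups, gives [[orchard [twilight [harvest trout]]] [meadow jar]].

[[orchard [twilight [harvest trout]]] [meadow jar]]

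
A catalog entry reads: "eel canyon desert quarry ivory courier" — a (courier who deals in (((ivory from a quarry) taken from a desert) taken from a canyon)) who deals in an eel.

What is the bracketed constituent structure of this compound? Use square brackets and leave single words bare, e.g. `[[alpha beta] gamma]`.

[eel [[canyon [desert [quarry ivory]]] courier]]

Whole compound: head "courier" (specifically "canyon desert quarry ivory courier"), modifier "eel".
"canyon desert quarry ivory courier" → head "courier", modifier "canyon desert quarry ivory".
"canyon desert quarry ivory" → head "ivory" (specifically "desert quarry ivory"), modifier "canyon".
"desert quarry ivory" → head "ivory" (specifically "quarry ivory"), modifier "desert".
"quarry ivory" → head "ivory", modifier "quarry".
Assembled: [eel [[canyon [desert [quarry ivory]]] courier]].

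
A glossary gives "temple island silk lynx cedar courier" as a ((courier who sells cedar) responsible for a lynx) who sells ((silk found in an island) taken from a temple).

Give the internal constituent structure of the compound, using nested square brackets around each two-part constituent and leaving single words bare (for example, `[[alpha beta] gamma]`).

Overall it is a kind of courier (specifically "lynx cedar courier"); the modifier is "temple island silk".
Inside "temple island silk": head "silk" (specifically "island silk"), modifier "temple".
Inside "island silk": head "silk", modifier "island".
Inside "lynx cedar courier": head "courier" (specifically "cedar courier"), modifier "lynx".
Inside "cedar courier": head "courier", modifier "cedar".
So the structure is [[temple [island silk]] [lynx [cedar courier]]].

[[temple [island silk]] [lynx [cedar courier]]]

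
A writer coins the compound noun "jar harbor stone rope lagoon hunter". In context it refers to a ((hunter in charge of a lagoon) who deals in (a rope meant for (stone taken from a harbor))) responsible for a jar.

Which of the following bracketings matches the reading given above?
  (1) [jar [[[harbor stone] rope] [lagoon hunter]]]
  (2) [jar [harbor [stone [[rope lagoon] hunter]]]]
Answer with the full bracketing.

[jar [[[harbor stone] rope] [lagoon hunter]]]

The paraphrase's head is the "hunter" part ("harbor stone rope lagoon hunter"); its modifier is "jar".
That top-level split, carried through the inner groups, gives [jar [[[harbor stone] rope] [lagoon hunter]]].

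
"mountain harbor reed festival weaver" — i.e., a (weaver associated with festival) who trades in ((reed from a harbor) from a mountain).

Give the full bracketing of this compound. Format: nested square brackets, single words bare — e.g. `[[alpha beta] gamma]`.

Whole compound: head "weaver" (specifically "festival weaver"), modifier "mountain harbor reed".
Inside "mountain harbor reed": head "reed" (specifically "harbor reed"), modifier "mountain".
Inside "harbor reed": head "reed", modifier "harbor".
Inside "festival weaver": head "weaver", modifier "festival".
Assembled: [[mountain [harbor reed]] [festival weaver]].

[[mountain [harbor reed]] [festival weaver]]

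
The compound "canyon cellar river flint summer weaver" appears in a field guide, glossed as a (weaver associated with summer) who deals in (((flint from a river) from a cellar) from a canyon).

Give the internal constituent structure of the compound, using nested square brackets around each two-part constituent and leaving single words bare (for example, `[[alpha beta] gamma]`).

[[canyon [cellar [river flint]]] [summer weaver]]

The outermost head in the paraphrase is "weaver" (specifically "summer weaver"), modified by "canyon cellar river flint".
"canyon cellar river flint" → head "flint" (specifically "cellar river flint"), modifier "canyon".
"cellar river flint" → head "flint" (specifically "river flint"), modifier "cellar".
"river flint" → head "flint", modifier "river".
"summer weaver" → head "weaver", modifier "summer".
Putting it together: [[canyon [cellar [river flint]]] [summer weaver]].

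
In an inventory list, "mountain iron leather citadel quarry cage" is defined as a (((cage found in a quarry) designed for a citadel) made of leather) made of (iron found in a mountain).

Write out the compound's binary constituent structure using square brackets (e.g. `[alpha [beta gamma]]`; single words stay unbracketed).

[[mountain iron] [leather [citadel [quarry cage]]]]

Whole compound: head "cage" (specifically "leather citadel quarry cage"), modifier "mountain iron".
"mountain iron" → head "iron", modifier "mountain".
"leather citadel quarry cage" → head "cage" (specifically "citadel quarry cage"), modifier "leather".
"citadel quarry cage" → head "cage" (specifically "quarry cage"), modifier "citadel".
"quarry cage" → head "cage", modifier "quarry".
Putting it together: [[mountain iron] [leather [citadel [quarry cage]]]].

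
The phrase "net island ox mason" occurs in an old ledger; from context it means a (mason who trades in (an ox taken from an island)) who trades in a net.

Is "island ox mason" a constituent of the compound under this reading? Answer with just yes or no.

The paraphrase groups the words so that "island ox mason" is one unit: it corresponds to a single parenthesized sub-phrase.
The full structure is [net [[island ox] mason]], in which [island ox mason] is a constituent.

yes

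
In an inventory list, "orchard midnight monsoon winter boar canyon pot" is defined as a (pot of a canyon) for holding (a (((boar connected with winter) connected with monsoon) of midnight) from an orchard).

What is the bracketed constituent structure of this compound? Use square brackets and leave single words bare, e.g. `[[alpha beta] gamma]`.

[[orchard [midnight [monsoon [winter boar]]]] [canyon pot]]

The outermost head in the paraphrase is "pot" (specifically "canyon pot"), modified by "orchard midnight monsoon winter boar".
"orchard midnight monsoon winter boar" → head "boar" (specifically "midnight monsoon winter boar"), modifier "orchard".
"midnight monsoon winter boar" → head "boar" (specifically "monsoon winter boar"), modifier "midnight".
"monsoon winter boar" → head "boar" (specifically "winter boar"), modifier "monsoon".
"winter boar" → head "boar", modifier "winter".
"canyon pot" → head "pot", modifier "canyon".
So the structure is [[orchard [midnight [monsoon [winter boar]]]] [canyon pot]].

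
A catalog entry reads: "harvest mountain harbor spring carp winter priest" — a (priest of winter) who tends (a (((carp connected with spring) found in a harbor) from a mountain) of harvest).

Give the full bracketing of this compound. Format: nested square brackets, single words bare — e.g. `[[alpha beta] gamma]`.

[[harvest [mountain [harbor [spring carp]]]] [winter priest]]

The outermost head in the paraphrase is "priest" (specifically "winter priest"), modified by "harvest mountain harbor spring carp".
"harvest mountain harbor spring carp" → head "carp" (specifically "mountain harbor spring carp"), modifier "harvest".
"mountain harbor spring carp" → head "carp" (specifically "harbor spring carp"), modifier "mountain".
"harbor spring carp" → head "carp" (specifically "spring carp"), modifier "harbor".
"spring carp" → head "carp", modifier "spring".
"winter priest" → head "priest", modifier "winter".
So the structure is [[harvest [mountain [harbor [spring carp]]]] [winter priest]].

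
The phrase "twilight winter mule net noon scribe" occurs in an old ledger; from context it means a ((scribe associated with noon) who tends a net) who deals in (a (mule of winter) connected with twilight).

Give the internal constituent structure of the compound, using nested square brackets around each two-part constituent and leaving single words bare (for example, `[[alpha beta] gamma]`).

[[twilight [winter mule]] [net [noon scribe]]]

The outermost head in the paraphrase is "scribe" (specifically "net noon scribe"), modified by "twilight winter mule".
Inside "twilight winter mule": head "mule" (specifically "winter mule"), modifier "twilight".
Inside "winter mule": head "mule", modifier "winter".
Inside "net noon scribe": head "scribe" (specifically "noon scribe"), modifier "net".
Inside "noon scribe": head "scribe", modifier "noon".
So the structure is [[twilight [winter mule]] [net [noon scribe]]].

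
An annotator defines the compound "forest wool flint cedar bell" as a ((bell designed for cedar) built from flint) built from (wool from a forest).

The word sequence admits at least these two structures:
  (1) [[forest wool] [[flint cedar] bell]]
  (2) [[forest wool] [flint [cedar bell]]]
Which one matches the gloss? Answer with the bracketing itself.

The paraphrase's head is the "bell" part ("flint cedar bell"); its modifier is "forest wool".
That top-level split, carried through the inner groups, gives [[forest wool] [flint [cedar bell]]].

[[forest wool] [flint [cedar bell]]]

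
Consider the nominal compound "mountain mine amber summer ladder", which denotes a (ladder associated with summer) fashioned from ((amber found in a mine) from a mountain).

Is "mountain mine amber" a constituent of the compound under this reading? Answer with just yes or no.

yes

The paraphrase groups the words so that "mountain mine amber" is one unit: it corresponds to a single parenthesized sub-phrase.
The full structure is [[mountain [mine amber]] [summer ladder]], in which [mountain mine amber] is a constituent.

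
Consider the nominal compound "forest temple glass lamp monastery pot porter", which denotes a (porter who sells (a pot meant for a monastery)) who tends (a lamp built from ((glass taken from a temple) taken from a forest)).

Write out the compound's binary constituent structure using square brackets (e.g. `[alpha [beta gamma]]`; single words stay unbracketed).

[[[forest [temple glass]] lamp] [[monastery pot] porter]]

Whole compound: head "porter" (specifically "monastery pot porter"), modifier "forest temple glass lamp".
Inside "forest temple glass lamp": head "lamp", modifier "forest temple glass".
Inside "forest temple glass": head "glass" (specifically "temple glass"), modifier "forest".
Inside "temple glass": head "glass", modifier "temple".
Inside "monastery pot porter": head "porter", modifier "monastery pot".
Inside "monastery pot": head "pot", modifier "monastery".
Assembled: [[[forest [temple glass]] lamp] [[monastery pot] porter]].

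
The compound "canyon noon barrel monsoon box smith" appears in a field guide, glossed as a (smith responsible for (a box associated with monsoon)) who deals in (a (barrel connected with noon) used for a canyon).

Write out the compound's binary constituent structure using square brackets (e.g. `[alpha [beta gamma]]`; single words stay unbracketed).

At the top level: head "smith" (specifically "monsoon box smith"); modifier "canyon noon barrel".
Inside "canyon noon barrel": head "barrel" (specifically "noon barrel"), modifier "canyon".
Inside "noon barrel": head "barrel", modifier "noon".
Inside "monsoon box smith": head "smith", modifier "monsoon box".
Inside "monsoon box": head "box", modifier "monsoon".
So the structure is [[canyon [noon barrel]] [[monsoon box] smith]].

[[canyon [noon barrel]] [[monsoon box] smith]]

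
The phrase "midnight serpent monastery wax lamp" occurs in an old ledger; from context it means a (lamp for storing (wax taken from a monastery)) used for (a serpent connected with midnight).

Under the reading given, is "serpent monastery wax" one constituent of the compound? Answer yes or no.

no

The top-level split is [midnight serpent] [monastery wax lamp]; the full structure is [[midnight serpent] [[monastery wax] lamp]].
"serpent monastery wax" straddles a constituent boundary, so it is not a single unit.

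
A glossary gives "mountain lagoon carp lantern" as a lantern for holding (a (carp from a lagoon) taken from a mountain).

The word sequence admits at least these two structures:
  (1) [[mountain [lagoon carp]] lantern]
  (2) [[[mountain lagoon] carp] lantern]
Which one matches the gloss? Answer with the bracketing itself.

[[mountain [lagoon carp]] lantern]

The paraphrase's head is the "lantern" part ("lantern"); its modifier is "mountain lagoon carp".
That top-level split, carried through the inner groups, gives [[mountain [lagoon carp]] lantern].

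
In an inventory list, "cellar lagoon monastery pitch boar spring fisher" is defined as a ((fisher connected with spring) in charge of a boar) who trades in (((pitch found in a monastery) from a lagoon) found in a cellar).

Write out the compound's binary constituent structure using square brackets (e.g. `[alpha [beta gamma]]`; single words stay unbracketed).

[[cellar [lagoon [monastery pitch]]] [boar [spring fisher]]]

Whole compound: head "fisher" (specifically "boar spring fisher"), modifier "cellar lagoon monastery pitch".
"cellar lagoon monastery pitch" → head "pitch" (specifically "lagoon monastery pitch"), modifier "cellar".
"lagoon monastery pitch" → head "pitch" (specifically "monastery pitch"), modifier "lagoon".
"monastery pitch" → head "pitch", modifier "monastery".
"boar spring fisher" → head "fisher" (specifically "spring fisher"), modifier "boar".
"spring fisher" → head "fisher", modifier "spring".
Putting it together: [[cellar [lagoon [monastery pitch]]] [boar [spring fisher]]].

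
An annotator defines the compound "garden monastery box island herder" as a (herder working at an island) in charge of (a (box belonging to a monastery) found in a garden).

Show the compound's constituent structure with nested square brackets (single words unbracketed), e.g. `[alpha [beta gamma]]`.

[[garden [monastery box]] [island herder]]

Whole compound: head "herder" (specifically "island herder"), modifier "garden monastery box".
Within "garden monastery box", the head is "box" (specifically "monastery box") and the modifier is "garden".
Within "monastery box", the head is "box" and the modifier is "monastery".
Within "island herder", the head is "herder" and the modifier is "island".
Putting it together: [[garden [monastery box]] [island herder]].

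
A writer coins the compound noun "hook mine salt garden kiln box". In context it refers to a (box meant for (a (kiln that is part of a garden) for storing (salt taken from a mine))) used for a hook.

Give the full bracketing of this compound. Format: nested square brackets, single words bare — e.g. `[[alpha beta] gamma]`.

[hook [[[mine salt] [garden kiln]] box]]

The outermost head in the paraphrase is "box" (specifically "mine salt garden kiln box"), modified by "hook".
Inside "mine salt garden kiln box": head "box", modifier "mine salt garden kiln".
Inside "mine salt garden kiln": head "kiln" (specifically "garden kiln"), modifier "mine salt".
Inside "mine salt": head "salt", modifier "mine".
Inside "garden kiln": head "kiln", modifier "garden".
Assembled: [hook [[[mine salt] [garden kiln]] box]].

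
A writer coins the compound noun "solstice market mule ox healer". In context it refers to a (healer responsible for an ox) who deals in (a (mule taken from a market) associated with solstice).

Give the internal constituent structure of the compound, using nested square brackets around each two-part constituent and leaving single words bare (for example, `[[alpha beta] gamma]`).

[[solstice [market mule]] [ox healer]]

Overall it is a kind of healer (specifically "ox healer"); the modifier is "solstice market mule".
Inside "solstice market mule": head "mule" (specifically "market mule"), modifier "solstice".
Inside "market mule": head "mule", modifier "market".
Inside "ox healer": head "healer", modifier "ox".
So the structure is [[solstice [market mule]] [ox healer]].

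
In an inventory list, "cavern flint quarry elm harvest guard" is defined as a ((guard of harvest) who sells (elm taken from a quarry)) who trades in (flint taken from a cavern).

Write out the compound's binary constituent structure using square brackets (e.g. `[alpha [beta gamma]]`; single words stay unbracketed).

[[cavern flint] [[quarry elm] [harvest guard]]]

Overall it is a kind of guard (specifically "quarry elm harvest guard"); the modifier is "cavern flint".
Inside "cavern flint": head "flint", modifier "cavern".
Inside "quarry elm harvest guard": head "guard" (specifically "harvest guard"), modifier "quarry elm".
Inside "quarry elm": head "elm", modifier "quarry".
Inside "harvest guard": head "guard", modifier "harvest".
Assembled: [[cavern flint] [[quarry elm] [harvest guard]]].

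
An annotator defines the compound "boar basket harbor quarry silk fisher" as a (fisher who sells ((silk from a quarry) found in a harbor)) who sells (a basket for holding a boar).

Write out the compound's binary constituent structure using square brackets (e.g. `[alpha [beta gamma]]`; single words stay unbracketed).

The outermost head in the paraphrase is "fisher" (specifically "harbor quarry silk fisher"), modified by "boar basket".
Within "boar basket", the head is "basket" and the modifier is "boar".
Within "harbor quarry silk fisher", the head is "fisher" and the modifier is "harbor quarry silk".
Within "harbor quarry silk", the head is "silk" (specifically "quarry silk") and the modifier is "harbor".
Within "quarry silk", the head is "silk" and the modifier is "quarry".
So the structure is [[boar basket] [[harbor [quarry silk]] fisher]].

[[boar basket] [[harbor [quarry silk]] fisher]]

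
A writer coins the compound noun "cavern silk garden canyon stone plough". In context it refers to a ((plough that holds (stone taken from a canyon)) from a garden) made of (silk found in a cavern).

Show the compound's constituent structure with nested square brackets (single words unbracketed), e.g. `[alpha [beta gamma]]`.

The outermost head in the paraphrase is "plough" (specifically "garden canyon stone plough"), modified by "cavern silk".
"cavern silk" → head "silk", modifier "cavern".
"garden canyon stone plough" → head "plough" (specifically "canyon stone plough"), modifier "garden".
"canyon stone plough" → head "plough", modifier "canyon stone".
"canyon stone" → head "stone", modifier "canyon".
Assembled: [[cavern silk] [garden [[canyon stone] plough]]].

[[cavern silk] [garden [[canyon stone] plough]]]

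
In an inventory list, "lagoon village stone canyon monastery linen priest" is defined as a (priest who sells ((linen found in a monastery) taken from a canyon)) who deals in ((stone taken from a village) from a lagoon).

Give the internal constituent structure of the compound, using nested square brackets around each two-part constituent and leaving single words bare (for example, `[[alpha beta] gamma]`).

Whole compound: head "priest" (specifically "canyon monastery linen priest"), modifier "lagoon village stone".
Within "lagoon village stone", the head is "stone" (specifically "village stone") and the modifier is "lagoon".
Within "village stone", the head is "stone" and the modifier is "village".
Within "canyon monastery linen priest", the head is "priest" and the modifier is "canyon monastery linen".
Within "canyon monastery linen", the head is "linen" (specifically "monastery linen") and the modifier is "canyon".
Within "monastery linen", the head is "linen" and the modifier is "monastery".
Putting it together: [[lagoon [village stone]] [[canyon [monastery linen]] priest]].

[[lagoon [village stone]] [[canyon [monastery linen]] priest]]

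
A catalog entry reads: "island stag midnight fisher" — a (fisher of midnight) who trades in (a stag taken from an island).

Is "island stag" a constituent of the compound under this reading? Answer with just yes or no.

yes

The paraphrase groups the words so that "island stag" is one unit: it corresponds to a single parenthesized sub-phrase.
The full structure is [[island stag] [midnight fisher]], in which [island stag] is a constituent.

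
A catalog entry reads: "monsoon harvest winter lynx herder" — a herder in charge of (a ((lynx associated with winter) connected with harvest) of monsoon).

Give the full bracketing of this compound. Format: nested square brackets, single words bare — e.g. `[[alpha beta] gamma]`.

The outermost head in the paraphrase is "herder", modified by "monsoon harvest winter lynx".
Within "monsoon harvest winter lynx", the head is "lynx" (specifically "harvest winter lynx") and the modifier is "monsoon".
Within "harvest winter lynx", the head is "lynx" (specifically "winter lynx") and the modifier is "harvest".
Within "winter lynx", the head is "lynx" and the modifier is "winter".
Putting it together: [[monsoon [harvest [winter lynx]]] herder].

[[monsoon [harvest [winter lynx]]] herder]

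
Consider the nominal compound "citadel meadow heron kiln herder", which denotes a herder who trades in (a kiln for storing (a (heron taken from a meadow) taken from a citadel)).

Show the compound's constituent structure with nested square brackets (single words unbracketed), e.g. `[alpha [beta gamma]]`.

[[[citadel [meadow heron]] kiln] herder]

Whole compound: head "herder", modifier "citadel meadow heron kiln".
Inside "citadel meadow heron kiln": head "kiln", modifier "citadel meadow heron".
Inside "citadel meadow heron": head "heron" (specifically "meadow heron"), modifier "citadel".
Inside "meadow heron": head "heron", modifier "meadow".
Assembled: [[[citadel [meadow heron]] kiln] herder].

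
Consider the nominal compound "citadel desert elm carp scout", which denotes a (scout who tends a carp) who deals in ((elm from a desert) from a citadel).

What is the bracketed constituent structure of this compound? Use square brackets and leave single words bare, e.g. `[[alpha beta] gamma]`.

Overall it is a kind of scout (specifically "carp scout"); the modifier is "citadel desert elm".
Within "citadel desert elm", the head is "elm" (specifically "desert elm") and the modifier is "citadel".
Within "desert elm", the head is "elm" and the modifier is "desert".
Within "carp scout", the head is "scout" and the modifier is "carp".
Putting it together: [[citadel [desert elm]] [carp scout]].

[[citadel [desert elm]] [carp scout]]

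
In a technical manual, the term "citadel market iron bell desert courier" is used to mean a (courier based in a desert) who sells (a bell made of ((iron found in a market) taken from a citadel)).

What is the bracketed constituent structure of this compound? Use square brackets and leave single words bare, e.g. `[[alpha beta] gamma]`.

Whole compound: head "courier" (specifically "desert courier"), modifier "citadel market iron bell".
"citadel market iron bell" → head "bell", modifier "citadel market iron".
"citadel market iron" → head "iron" (specifically "market iron"), modifier "citadel".
"market iron" → head "iron", modifier "market".
"desert courier" → head "courier", modifier "desert".
Putting it together: [[[citadel [market iron]] bell] [desert courier]].

[[[citadel [market iron]] bell] [desert courier]]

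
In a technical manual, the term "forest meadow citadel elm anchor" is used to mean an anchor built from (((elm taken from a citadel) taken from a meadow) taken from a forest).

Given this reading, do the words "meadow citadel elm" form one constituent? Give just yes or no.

The paraphrase groups the words so that "meadow citadel elm" is one unit: it corresponds to a single parenthesized sub-phrase.
The full structure is [[forest [meadow [citadel elm]]] anchor], in which [meadow citadel elm] is a constituent.

yes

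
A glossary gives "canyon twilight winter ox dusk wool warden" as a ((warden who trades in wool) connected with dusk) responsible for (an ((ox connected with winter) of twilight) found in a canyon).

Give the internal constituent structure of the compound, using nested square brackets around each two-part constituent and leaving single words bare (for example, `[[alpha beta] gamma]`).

At the top level: head "warden" (specifically "dusk wool warden"); modifier "canyon twilight winter ox".
Within "canyon twilight winter ox", the head is "ox" (specifically "twilight winter ox") and the modifier is "canyon".
Within "twilight winter ox", the head is "ox" (specifically "winter ox") and the modifier is "twilight".
Within "winter ox", the head is "ox" and the modifier is "winter".
Within "dusk wool warden", the head is "warden" (specifically "wool warden") and the modifier is "dusk".
Within "wool warden", the head is "warden" and the modifier is "wool".
Putting it together: [[canyon [twilight [winter ox]]] [dusk [wool warden]]].

[[canyon [twilight [winter ox]]] [dusk [wool warden]]]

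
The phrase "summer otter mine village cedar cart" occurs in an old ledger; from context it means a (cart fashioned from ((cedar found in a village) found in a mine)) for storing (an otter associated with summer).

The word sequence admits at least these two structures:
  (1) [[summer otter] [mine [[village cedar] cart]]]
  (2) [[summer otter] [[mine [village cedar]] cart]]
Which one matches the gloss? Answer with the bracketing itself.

The paraphrase's head is the "cart" part ("mine village cedar cart"); its modifier is "summer otter".
That top-level split, carried through the inner groups, gives [[summer otter] [[mine [village cedar]] cart]].

[[summer otter] [[mine [village cedar]] cart]]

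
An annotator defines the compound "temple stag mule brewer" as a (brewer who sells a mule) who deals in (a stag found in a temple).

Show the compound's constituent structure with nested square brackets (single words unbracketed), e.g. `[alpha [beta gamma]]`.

Overall it is a kind of brewer (specifically "mule brewer"); the modifier is "temple stag".
"temple stag" → head "stag", modifier "temple".
"mule brewer" → head "brewer", modifier "mule".
Putting it together: [[temple stag] [mule brewer]].

[[temple stag] [mule brewer]]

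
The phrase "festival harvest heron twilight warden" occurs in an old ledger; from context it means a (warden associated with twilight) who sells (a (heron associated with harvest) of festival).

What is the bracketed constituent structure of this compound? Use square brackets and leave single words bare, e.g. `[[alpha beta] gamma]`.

[[festival [harvest heron]] [twilight warden]]

Whole compound: head "warden" (specifically "twilight warden"), modifier "festival harvest heron".
Within "festival harvest heron", the head is "heron" (specifically "harvest heron") and the modifier is "festival".
Within "harvest heron", the head is "heron" and the modifier is "harvest".
Within "twilight warden", the head is "warden" and the modifier is "twilight".
So the structure is [[festival [harvest heron]] [twilight warden]].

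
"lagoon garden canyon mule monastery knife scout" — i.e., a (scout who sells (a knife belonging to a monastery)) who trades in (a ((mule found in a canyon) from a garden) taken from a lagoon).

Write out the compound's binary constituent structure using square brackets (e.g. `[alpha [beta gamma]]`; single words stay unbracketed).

[[lagoon [garden [canyon mule]]] [[monastery knife] scout]]

At the top level: head "scout" (specifically "monastery knife scout"); modifier "lagoon garden canyon mule".
Inside "lagoon garden canyon mule": head "mule" (specifically "garden canyon mule"), modifier "lagoon".
Inside "garden canyon mule": head "mule" (specifically "canyon mule"), modifier "garden".
Inside "canyon mule": head "mule", modifier "canyon".
Inside "monastery knife scout": head "scout", modifier "monastery knife".
Inside "monastery knife": head "knife", modifier "monastery".
So the structure is [[lagoon [garden [canyon mule]]] [[monastery knife] scout]].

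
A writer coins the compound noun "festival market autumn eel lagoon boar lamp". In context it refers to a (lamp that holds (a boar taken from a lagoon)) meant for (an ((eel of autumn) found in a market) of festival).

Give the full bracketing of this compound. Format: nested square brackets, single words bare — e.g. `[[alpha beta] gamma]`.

[[festival [market [autumn eel]]] [[lagoon boar] lamp]]

At the top level: head "lamp" (specifically "lagoon boar lamp"); modifier "festival market autumn eel".
"festival market autumn eel" → head "eel" (specifically "market autumn eel"), modifier "festival".
"market autumn eel" → head "eel" (specifically "autumn eel"), modifier "market".
"autumn eel" → head "eel", modifier "autumn".
"lagoon boar lamp" → head "lamp", modifier "lagoon boar".
"lagoon boar" → head "boar", modifier "lagoon".
Assembled: [[festival [market [autumn eel]]] [[lagoon boar] lamp]].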